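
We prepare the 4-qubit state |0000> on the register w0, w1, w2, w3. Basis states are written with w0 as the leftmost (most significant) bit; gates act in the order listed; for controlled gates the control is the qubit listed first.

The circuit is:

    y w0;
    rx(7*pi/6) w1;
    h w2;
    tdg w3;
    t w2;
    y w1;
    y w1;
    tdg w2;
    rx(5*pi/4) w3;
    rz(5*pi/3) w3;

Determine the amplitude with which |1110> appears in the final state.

|1110> carries amplitude (1 + sqrt(3))*sqrt(2 - sqrt(2))*exp(I*pi/6)/8 in the final state. Key observation: steps 5-8 multiply out to the identity, so the circuit reduces to the remaining gates.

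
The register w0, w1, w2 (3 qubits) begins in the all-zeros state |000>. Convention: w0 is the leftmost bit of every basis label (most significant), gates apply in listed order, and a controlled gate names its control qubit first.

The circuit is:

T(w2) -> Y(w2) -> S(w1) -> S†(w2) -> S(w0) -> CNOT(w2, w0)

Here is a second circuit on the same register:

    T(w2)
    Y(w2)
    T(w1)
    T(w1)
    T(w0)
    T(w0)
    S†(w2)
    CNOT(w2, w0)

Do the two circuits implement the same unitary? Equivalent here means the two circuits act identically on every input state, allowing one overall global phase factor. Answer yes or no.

Yes — the two circuits implement the same unitary up to a global phase.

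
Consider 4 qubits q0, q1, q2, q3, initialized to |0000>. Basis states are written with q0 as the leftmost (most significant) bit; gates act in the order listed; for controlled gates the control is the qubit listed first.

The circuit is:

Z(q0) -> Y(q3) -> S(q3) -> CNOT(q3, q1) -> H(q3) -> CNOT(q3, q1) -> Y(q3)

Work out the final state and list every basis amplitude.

After the circuit, the state carries amplitude -sqrt(2)*I/2 on |0000>, -sqrt(2)*I/2 on |0101>, and 0 on every other basis state.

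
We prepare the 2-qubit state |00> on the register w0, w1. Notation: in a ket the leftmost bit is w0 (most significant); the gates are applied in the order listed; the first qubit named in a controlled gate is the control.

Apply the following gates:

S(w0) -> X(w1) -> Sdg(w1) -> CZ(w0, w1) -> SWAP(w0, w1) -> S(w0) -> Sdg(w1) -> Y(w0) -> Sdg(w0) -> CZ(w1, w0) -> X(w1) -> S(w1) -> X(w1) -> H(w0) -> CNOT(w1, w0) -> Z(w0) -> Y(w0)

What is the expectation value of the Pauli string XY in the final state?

In the final state, XY has expectation 0.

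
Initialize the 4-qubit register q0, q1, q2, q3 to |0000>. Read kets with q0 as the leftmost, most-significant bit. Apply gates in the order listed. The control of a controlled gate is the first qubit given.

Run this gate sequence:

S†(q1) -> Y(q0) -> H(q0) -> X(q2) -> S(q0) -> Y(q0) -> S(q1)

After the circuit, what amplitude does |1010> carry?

The final state's coefficient on |1010> equals -sqrt(2)/2.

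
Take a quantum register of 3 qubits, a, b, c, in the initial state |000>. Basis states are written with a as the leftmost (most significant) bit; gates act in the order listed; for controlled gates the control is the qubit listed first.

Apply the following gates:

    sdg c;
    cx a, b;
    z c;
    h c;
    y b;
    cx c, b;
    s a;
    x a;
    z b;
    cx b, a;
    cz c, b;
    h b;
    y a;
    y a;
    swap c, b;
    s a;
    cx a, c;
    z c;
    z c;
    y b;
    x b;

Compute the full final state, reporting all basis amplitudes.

The final amplitudes are 1/2 on |000>, -1/2 on |001>, 0 on |010>, 0 on |011>, 0 on |100>, 0 on |101>, I/2 on |110>, I/2 on |111>.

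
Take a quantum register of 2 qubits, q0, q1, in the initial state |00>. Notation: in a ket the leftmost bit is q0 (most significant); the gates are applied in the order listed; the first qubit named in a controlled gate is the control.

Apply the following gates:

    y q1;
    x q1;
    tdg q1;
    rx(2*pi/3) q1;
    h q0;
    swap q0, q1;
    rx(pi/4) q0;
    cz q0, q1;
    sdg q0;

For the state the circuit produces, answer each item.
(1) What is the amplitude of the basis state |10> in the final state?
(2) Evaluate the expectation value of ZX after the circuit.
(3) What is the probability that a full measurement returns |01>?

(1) |10> carries amplitude -I*sqrt(6*sqrt(2) + 12)/8 - I*sqrt(4 - 2*sqrt(2))/8 in the final state.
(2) The expectation value of ZX is 1.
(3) A full measurement returns |01> with probability -sqrt(6)/16 - sqrt(2)/16 + 1/4.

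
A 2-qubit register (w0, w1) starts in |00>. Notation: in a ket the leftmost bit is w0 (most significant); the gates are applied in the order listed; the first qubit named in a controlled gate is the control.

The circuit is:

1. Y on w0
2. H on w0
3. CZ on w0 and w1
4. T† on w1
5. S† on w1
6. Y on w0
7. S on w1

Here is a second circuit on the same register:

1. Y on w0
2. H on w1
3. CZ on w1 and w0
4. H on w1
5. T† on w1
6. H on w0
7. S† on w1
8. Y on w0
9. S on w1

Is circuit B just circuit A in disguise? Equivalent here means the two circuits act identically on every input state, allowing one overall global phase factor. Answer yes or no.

No, they are not equivalent — no single phase factor reconciles the two unitaries.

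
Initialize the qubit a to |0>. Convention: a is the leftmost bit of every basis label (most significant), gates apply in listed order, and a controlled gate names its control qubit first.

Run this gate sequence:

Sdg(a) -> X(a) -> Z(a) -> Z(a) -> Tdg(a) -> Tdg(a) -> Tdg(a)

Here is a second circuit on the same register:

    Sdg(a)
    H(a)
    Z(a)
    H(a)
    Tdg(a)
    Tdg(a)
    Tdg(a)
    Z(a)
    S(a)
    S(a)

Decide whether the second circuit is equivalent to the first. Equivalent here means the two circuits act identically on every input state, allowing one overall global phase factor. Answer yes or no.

Yes — the two circuits implement the same unitary up to a global phase.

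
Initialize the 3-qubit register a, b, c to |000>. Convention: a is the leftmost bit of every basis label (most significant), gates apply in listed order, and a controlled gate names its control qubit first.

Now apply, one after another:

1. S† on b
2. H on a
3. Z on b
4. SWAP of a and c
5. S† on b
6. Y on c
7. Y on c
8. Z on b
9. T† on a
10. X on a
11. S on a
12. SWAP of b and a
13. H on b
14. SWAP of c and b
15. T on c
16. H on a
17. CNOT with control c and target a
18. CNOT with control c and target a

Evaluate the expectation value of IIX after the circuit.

The observable IIX averages to -sqrt(2)/2. Key observation: the block from step 17 through step 18 cancels to the identity and can be dropped.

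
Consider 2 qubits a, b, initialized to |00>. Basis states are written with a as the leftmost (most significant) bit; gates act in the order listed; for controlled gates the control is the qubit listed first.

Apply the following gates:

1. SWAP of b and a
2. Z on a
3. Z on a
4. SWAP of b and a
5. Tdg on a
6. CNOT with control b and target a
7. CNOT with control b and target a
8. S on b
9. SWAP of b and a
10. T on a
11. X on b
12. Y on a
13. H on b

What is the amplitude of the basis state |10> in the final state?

The amplitude on |10> is sqrt(2)*I/2.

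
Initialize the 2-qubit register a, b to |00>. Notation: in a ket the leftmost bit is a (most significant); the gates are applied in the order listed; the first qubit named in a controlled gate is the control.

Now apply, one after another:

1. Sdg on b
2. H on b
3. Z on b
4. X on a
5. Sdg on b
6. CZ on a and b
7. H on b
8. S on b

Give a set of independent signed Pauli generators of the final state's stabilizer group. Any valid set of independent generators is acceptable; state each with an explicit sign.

One valid set of independent stabilizer generators is -IX, -ZI (any independent generating set of the same group is equally correct).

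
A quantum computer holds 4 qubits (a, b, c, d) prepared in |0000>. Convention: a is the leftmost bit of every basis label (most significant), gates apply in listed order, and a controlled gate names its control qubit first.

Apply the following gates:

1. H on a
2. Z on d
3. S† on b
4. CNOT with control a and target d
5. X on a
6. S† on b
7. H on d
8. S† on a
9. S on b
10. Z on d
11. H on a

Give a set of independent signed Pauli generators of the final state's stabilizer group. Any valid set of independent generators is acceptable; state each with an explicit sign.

The stabilizer group can be generated by +YIIZ, +ZIIY, +IZII, +IIZI, among other valid generating sets.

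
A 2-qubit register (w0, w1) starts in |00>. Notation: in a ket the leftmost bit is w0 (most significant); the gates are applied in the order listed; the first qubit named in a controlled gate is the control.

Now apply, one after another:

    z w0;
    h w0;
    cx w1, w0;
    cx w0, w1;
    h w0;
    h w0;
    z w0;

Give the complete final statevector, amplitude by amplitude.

After the circuit, the state carries amplitude sqrt(2)/2 on |00>, 0 on |01>, 0 on |10>, -sqrt(2)/2 on |11>.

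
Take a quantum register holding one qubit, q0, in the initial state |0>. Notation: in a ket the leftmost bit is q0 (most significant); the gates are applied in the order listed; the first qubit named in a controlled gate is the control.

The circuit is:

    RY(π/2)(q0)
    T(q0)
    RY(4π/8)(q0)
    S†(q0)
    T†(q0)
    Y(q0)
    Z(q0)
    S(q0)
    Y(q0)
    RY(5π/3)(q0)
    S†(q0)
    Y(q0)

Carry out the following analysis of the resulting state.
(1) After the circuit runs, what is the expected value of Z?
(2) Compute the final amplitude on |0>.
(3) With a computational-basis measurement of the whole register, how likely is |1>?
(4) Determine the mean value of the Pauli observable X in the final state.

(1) The expectation value of Z is -sqrt(3)/4 + sqrt(2)/4.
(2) The final state's coefficient on |0> equals -sqrt(3)*I/4 - sqrt(3)*exp(I*pi/4)/4 - exp(3*I*pi/4)/4 + I/4.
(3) Outcome |1> occurs with probability -sqrt(2)/8 + sqrt(3)/8 + 1/2.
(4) The observable X averages to -1/2.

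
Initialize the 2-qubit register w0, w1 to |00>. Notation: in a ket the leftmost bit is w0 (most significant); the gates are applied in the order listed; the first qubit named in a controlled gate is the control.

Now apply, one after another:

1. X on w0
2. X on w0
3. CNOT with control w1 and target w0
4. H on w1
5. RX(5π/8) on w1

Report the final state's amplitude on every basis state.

The final amplitudes are -sqrt(2)*exp(11*I*pi/16)/2 on |00>, -sqrt(2)*exp(11*I*pi/16)/2 on |01>, 0 on |10>, 0 on |11>.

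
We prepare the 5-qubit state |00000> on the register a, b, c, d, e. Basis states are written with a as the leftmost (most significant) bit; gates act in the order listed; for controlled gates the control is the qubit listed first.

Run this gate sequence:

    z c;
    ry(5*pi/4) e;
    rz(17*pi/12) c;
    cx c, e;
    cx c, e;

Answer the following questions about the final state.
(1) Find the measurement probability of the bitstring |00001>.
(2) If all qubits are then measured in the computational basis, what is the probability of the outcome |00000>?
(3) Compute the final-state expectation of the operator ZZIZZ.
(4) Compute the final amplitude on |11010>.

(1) Outcome |00001> occurs with probability sqrt(2)/4 + 1/2.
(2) A full measurement returns |00000> with probability 1/2 - sqrt(2)/4.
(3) In the final state, ZZIZZ has expectation -sqrt(2)/2.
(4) The amplitude on |11010> is 0.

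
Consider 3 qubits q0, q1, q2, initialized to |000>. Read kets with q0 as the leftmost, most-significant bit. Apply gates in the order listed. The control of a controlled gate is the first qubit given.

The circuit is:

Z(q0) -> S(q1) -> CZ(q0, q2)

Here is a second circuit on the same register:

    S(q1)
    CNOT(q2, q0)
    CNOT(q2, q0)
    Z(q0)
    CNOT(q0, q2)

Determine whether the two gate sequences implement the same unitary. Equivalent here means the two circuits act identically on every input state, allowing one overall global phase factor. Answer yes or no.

No — the two circuits implement different unitaries, even allowing a global phase.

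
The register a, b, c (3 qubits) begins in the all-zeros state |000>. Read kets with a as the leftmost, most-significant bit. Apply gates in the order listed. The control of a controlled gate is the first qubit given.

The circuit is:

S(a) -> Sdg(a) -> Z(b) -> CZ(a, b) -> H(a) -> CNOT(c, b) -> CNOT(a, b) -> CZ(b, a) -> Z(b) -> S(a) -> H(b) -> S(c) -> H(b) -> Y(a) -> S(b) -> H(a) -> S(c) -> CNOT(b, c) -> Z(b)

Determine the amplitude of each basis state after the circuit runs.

The final amplitudes are I/2 on |000>, 0 on |001>, 0 on |010>, -I/2 on |011>, -I/2 on |100>, 0 on |101>, 0 on |110>, -I/2 on |111>. Key observation: gates 1-2 undo each other exactly, leaving only the rest of the circuit to track.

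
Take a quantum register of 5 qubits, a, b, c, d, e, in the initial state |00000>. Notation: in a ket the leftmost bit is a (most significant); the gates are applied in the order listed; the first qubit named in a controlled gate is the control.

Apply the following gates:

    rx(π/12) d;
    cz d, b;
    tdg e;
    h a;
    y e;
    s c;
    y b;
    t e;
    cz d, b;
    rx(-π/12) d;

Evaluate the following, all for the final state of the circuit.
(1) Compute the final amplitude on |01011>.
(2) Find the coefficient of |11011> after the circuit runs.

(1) |01011> carries amplitude (1 - sqrt(3))*exp(3*I*pi/4)/4 in the final state.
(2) |11011> carries amplitude (1 - sqrt(3))*exp(3*I*pi/4)/4 in the final state.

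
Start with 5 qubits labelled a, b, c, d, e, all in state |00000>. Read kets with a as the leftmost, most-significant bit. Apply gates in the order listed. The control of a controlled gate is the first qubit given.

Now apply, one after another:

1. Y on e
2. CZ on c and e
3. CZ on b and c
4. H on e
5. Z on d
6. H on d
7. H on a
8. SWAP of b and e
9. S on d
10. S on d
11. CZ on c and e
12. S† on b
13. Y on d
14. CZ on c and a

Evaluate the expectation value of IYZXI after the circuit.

In the final state, IYZXI has expectation 1.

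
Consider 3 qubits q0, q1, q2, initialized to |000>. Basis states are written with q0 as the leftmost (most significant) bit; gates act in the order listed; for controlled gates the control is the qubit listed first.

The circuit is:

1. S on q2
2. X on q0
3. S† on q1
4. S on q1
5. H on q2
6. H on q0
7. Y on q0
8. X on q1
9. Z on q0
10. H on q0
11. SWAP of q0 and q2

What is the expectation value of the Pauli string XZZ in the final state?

The expectation value of XZZ is 1.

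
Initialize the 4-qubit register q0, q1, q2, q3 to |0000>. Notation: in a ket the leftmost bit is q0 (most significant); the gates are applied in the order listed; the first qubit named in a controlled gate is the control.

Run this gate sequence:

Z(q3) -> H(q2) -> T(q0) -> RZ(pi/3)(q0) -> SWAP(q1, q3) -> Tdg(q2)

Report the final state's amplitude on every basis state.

The final amplitudes are -sqrt(2)*exp(5*I*pi/6)/2 on |0000>, -sqrt(2)*exp(7*I*pi/12)/2 on |0010>, and 0 on every other basis state.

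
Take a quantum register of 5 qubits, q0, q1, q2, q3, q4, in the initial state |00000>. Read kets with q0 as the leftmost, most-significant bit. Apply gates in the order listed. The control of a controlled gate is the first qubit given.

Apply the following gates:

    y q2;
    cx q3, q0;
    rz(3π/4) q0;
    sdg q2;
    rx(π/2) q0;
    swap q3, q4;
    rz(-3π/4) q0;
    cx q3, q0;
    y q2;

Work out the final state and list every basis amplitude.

The final amplitudes are -sqrt(2)*I/2 on |00000>, sqrt(2)*exp(I*pi/4)/2 on |10000>, and 0 on every other basis state.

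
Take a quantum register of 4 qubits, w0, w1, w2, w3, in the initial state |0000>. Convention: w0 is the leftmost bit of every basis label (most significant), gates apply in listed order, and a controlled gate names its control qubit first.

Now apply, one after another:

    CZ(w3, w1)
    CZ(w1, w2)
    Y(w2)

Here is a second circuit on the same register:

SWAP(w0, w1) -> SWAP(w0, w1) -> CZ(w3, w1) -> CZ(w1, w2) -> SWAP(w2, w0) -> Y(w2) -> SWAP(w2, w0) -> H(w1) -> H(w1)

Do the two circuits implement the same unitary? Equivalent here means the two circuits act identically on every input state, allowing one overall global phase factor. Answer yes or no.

No, they are not equivalent — no single phase factor reconciles the two unitaries.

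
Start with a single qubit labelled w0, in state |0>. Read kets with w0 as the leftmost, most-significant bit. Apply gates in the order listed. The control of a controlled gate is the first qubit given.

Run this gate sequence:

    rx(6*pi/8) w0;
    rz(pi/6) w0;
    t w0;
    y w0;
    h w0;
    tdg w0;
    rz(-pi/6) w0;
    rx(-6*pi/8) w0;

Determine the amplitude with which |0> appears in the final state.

|0> carries amplitude -I/2 - exp(5*I*pi/12)/4 - exp(7*I*pi/12)/4 in the final state.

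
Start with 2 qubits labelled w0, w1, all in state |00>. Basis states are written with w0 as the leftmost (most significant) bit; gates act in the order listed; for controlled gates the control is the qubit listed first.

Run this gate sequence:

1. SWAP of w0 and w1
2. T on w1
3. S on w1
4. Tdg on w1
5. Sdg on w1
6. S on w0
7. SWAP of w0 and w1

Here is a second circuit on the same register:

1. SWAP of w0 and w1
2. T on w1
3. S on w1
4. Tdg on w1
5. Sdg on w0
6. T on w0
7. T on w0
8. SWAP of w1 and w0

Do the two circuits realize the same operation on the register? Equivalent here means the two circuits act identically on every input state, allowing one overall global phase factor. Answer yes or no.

No — the two circuits implement different unitaries, even allowing a global phase.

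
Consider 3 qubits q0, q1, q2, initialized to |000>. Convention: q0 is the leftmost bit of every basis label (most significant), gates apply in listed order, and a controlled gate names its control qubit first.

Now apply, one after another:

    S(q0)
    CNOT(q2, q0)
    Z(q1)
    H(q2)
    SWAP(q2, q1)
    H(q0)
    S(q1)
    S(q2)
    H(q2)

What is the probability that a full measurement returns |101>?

Outcome |101> occurs with probability 1/8.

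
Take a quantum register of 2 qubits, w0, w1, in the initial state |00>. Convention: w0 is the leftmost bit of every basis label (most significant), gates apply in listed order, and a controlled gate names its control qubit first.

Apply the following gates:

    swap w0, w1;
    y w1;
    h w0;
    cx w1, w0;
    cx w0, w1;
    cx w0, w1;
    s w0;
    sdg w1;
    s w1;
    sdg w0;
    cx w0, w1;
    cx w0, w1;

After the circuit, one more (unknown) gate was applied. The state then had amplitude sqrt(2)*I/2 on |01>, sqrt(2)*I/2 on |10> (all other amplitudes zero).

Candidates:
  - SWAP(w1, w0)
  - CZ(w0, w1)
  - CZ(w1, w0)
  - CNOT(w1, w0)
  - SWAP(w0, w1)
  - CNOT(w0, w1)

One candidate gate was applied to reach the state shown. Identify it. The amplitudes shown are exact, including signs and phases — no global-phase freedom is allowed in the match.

The applied gate was CNOT(w0, w1). Key observation: the block from step 5 through step 12 cancels to the identity and can be dropped.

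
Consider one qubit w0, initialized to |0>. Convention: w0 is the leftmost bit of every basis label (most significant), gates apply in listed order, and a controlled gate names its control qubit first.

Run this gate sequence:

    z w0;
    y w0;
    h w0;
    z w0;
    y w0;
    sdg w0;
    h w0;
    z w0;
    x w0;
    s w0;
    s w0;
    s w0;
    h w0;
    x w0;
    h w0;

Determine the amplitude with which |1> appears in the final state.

|1> carries amplitude -1/2 + I/2 in the final state.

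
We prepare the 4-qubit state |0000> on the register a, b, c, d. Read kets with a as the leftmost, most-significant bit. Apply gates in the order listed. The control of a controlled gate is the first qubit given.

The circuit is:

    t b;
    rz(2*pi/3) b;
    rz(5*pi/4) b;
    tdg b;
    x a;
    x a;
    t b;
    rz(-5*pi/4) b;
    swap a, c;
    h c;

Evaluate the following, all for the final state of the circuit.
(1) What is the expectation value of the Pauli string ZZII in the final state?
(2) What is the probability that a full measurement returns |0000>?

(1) The observable ZZII averages to 1. Key observation: steps 3-8 multiply out to the identity, so the circuit reduces to the remaining gates.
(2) A full measurement returns |0000> with probability 1/2.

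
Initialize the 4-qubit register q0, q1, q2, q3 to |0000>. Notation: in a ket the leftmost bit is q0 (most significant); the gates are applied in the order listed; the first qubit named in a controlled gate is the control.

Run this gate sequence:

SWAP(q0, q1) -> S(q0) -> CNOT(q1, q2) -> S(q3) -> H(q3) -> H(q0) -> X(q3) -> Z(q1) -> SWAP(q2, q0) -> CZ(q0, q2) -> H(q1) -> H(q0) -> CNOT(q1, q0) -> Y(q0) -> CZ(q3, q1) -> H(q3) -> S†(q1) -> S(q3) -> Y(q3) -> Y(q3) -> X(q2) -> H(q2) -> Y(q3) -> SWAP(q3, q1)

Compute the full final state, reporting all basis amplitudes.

The final amplitudes are -1/2 on |0001>, 1/2 on |0100>, 1/2 on |1001>, -1/2 on |1100>, and 0 on every other basis state.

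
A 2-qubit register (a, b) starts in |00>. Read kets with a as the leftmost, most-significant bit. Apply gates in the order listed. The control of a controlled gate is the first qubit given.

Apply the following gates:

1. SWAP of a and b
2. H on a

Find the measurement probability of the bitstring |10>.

The probability of measuring |10> is 1/2.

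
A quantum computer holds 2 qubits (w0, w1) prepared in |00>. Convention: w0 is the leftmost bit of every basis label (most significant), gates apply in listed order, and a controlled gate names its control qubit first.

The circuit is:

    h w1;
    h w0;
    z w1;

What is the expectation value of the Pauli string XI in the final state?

The observable XI averages to 1.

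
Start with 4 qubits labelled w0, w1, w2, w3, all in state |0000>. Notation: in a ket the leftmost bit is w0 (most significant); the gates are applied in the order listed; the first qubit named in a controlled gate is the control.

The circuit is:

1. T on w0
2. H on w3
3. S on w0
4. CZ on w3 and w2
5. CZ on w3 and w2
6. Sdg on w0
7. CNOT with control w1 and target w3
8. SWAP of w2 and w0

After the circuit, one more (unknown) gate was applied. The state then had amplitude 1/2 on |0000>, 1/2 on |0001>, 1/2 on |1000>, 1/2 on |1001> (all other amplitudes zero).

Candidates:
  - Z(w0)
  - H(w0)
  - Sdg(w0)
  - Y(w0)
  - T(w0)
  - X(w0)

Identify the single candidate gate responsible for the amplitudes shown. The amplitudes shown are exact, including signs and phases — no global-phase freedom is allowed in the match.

The applied gate was H(w0). Key observation: the block from step 3 through step 6 cancels to the identity and can be dropped.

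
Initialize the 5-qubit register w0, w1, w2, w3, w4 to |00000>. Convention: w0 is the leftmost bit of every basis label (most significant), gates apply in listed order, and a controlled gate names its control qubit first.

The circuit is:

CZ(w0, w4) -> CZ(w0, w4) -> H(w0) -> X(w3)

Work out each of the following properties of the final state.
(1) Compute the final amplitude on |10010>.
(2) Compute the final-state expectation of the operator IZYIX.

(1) The amplitude on |10010> is sqrt(2)/2. Key observation: gates 1-2 undo each other exactly, leaving only the rest of the circuit to track.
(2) The observable IZYIX averages to 0.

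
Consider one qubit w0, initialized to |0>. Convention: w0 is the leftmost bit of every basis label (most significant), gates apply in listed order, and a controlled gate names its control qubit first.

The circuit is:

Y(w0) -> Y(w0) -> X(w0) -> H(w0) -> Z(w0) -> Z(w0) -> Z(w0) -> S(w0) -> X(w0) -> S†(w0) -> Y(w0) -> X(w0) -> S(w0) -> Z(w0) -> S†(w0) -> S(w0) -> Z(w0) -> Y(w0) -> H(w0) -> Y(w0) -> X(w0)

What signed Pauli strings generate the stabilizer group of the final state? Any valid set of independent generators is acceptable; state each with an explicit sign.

The final state is stabilized by the group generated by +Y; other independent generating sets are equally valid.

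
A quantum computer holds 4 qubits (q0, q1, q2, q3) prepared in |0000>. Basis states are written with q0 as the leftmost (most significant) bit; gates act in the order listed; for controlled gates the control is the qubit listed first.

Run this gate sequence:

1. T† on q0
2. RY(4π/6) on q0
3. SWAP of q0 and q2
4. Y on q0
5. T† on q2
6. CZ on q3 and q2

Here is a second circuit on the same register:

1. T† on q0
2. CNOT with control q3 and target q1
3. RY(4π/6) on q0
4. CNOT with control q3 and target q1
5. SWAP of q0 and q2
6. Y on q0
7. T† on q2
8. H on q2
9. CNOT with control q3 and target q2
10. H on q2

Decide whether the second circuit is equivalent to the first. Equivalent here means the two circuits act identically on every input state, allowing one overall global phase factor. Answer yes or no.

Yes: on every input state the two circuits agree up to one overall phase factor.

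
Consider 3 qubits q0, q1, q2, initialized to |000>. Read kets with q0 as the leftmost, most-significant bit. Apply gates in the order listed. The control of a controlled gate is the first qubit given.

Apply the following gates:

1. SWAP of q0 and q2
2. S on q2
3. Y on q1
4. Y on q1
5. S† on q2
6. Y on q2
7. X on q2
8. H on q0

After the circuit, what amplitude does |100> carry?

The amplitude on |100> is sqrt(2)*I/2.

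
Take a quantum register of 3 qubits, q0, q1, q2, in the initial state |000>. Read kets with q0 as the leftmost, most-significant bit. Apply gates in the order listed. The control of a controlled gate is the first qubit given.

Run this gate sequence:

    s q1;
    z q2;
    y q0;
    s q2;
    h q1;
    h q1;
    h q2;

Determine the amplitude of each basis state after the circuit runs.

The resulting statevector has amplitude sqrt(2)*I/2 on |100>, sqrt(2)*I/2 on |101>, and 0 on every other basis state.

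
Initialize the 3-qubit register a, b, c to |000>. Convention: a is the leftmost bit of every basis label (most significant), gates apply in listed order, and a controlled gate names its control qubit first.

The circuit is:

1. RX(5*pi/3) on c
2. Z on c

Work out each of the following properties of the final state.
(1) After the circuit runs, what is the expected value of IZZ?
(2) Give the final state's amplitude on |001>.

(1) The expectation value of IZZ is 1/2.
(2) The amplitude on |001> is I/2.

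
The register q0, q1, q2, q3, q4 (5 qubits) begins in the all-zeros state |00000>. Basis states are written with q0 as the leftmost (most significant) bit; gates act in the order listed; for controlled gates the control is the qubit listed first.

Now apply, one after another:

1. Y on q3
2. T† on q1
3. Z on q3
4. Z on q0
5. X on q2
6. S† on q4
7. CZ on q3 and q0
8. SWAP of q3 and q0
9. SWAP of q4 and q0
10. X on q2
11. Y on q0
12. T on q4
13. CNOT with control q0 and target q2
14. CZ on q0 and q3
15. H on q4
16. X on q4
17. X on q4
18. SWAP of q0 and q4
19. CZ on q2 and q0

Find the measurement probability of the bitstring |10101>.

Outcome |10101> occurs with probability 1/2.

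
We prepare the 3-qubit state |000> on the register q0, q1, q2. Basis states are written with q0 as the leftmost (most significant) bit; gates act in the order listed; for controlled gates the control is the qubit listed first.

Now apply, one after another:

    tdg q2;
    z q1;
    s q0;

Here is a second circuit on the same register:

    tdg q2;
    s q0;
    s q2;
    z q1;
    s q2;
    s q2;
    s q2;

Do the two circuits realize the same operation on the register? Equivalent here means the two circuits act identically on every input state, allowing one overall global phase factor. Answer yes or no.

Yes, they are equivalent — the unitaries differ by at most a global phase.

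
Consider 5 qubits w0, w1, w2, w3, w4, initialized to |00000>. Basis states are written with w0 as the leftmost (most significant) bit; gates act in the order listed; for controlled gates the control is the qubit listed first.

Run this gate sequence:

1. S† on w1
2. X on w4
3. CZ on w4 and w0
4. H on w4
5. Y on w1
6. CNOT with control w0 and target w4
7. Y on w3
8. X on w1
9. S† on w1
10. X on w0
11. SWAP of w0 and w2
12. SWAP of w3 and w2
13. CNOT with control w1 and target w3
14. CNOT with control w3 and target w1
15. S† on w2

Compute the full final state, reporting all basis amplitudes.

After the circuit, the state carries amplitude sqrt(2)*I/2 on |01110>, -sqrt(2)*I/2 on |01111>, and 0 on every other basis state.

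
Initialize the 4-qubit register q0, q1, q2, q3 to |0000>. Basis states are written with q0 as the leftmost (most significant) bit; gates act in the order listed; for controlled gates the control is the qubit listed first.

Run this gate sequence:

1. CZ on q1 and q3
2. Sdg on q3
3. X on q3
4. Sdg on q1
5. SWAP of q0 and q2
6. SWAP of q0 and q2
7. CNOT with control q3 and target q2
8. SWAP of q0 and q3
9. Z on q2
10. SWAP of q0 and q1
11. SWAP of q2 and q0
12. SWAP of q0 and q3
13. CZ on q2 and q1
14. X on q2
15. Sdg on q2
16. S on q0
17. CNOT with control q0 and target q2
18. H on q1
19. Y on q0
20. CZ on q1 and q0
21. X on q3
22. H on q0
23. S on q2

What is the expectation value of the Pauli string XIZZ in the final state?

The observable XIZZ averages to 1.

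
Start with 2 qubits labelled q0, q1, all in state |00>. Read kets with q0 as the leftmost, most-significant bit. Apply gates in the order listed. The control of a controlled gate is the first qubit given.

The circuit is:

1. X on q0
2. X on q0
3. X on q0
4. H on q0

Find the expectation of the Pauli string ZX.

In the final state, ZX has expectation 0. Key observation: gates 2-3 undo each other exactly, leaving only the rest of the circuit to track.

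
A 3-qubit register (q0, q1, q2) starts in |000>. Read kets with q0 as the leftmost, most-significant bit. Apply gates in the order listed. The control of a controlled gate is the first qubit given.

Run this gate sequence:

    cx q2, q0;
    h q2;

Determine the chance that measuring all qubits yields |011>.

Outcome |011> occurs with probability 0.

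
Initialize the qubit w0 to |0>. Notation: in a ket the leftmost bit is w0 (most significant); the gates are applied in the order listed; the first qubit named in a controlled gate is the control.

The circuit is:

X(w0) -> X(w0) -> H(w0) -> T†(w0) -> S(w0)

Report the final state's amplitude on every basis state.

After the circuit, the state carries amplitude sqrt(2)/2 on |0>, sqrt(2)*exp(I*pi/4)/2 on |1>. Key observation: gates 1-2 undo each other exactly, leaving only the rest of the circuit to track.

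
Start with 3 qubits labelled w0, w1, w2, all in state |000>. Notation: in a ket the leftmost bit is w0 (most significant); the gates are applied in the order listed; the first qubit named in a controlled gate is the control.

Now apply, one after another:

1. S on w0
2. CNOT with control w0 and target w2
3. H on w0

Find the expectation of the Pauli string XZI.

The expectation value of XZI is 1.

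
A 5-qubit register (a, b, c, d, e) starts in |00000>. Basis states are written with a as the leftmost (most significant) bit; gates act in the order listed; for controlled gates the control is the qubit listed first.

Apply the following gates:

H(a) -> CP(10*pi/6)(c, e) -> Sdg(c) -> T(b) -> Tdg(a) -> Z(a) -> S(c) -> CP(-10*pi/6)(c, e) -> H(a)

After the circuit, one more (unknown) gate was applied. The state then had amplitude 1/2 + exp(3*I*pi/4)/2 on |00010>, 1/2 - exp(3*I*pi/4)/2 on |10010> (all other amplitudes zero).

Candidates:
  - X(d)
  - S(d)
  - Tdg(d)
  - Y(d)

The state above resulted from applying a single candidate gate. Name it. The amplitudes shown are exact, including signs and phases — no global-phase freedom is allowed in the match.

It was X(d) that produced the state shown.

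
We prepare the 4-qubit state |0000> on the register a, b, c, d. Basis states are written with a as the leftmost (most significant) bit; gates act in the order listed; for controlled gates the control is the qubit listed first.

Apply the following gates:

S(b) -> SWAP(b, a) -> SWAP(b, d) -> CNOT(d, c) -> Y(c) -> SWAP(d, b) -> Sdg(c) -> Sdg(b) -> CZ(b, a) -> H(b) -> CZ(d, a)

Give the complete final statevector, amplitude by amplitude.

The final amplitudes are sqrt(2)/2 on |0010>, sqrt(2)/2 on |0110>, and 0 on every other basis state.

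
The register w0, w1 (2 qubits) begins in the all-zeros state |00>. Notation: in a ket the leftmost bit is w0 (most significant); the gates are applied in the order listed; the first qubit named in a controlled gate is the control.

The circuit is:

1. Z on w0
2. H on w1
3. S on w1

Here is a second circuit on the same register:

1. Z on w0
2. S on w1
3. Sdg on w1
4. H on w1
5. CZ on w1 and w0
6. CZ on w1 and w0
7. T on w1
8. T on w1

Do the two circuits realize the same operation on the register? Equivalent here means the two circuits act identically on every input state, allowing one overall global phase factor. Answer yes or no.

Yes: on every input state the two circuits agree up to one overall phase factor.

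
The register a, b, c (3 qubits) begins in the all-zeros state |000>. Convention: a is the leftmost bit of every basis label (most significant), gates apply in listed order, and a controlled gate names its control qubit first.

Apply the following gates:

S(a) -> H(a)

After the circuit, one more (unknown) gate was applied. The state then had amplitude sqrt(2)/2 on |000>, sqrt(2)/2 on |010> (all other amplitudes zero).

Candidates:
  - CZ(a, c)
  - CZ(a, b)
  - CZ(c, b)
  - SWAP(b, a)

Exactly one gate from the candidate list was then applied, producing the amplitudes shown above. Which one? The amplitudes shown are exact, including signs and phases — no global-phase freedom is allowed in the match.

It was SWAP(b, a) that produced the state shown.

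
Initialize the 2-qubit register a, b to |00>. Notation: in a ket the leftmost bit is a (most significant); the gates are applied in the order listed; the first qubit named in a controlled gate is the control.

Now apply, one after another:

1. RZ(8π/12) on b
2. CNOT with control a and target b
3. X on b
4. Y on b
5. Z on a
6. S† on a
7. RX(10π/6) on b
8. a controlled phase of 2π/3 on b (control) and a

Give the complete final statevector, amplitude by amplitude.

After the circuit, the state carries amplitude sqrt(3)*exp(I*pi/6)/2 on |00>, exp(2*I*pi/3)/2 on |01>, 0 on |10>, 0 on |11>.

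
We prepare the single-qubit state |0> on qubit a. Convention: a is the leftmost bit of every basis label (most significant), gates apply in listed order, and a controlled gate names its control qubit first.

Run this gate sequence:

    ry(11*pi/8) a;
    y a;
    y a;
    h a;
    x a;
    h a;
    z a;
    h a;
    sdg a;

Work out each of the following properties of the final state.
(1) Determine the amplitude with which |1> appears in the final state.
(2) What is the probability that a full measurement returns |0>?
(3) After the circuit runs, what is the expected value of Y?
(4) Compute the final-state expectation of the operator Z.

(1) The final state's coefficient on |1> equals I*cos(pi/16). Key observation: the block from step 4 through step 7 cancels to the identity and can be dropped.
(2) A full measurement returns |0> with probability 1/2 - sqrt(sqrt(2) + 2)/4.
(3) In the final state, Y has expectation sqrt(2 - sqrt(2))/2.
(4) The observable Z averages to -sqrt(sqrt(2) + 2)/2.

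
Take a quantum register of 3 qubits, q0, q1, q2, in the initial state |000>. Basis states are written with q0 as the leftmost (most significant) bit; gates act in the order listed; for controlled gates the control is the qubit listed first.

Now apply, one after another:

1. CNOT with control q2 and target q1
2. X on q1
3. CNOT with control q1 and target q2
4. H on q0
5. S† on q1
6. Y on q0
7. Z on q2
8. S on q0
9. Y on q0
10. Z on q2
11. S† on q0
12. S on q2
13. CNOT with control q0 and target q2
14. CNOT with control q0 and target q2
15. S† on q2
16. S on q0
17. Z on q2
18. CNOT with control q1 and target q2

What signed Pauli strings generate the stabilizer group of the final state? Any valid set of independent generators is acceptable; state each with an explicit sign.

One valid set of independent stabilizer generators is -YII, -IZI, +IIZ (any independent generating set of the same group is equally correct). Key observation: gates 10-17 undo each other exactly, leaving only the rest of the circuit to track.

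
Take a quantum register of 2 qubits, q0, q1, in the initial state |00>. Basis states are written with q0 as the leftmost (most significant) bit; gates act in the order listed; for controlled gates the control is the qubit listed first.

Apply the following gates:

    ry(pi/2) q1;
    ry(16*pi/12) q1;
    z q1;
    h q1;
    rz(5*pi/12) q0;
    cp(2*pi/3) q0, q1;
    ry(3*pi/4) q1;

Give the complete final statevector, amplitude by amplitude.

The final amplitudes are sqrt(sqrt(2)/4 + 1/2)*exp(-5*I*pi/24)/2 - sqrt(3)*sqrt(1/2 - sqrt(2)/4)*exp(-5*I*pi/24)/2 on |00>, -sqrt(1/2 - sqrt(2)/4)*exp(-5*I*pi/24)/2 - sqrt(3)*sqrt(sqrt(2)/4 + 1/2)*exp(-5*I*pi/24)/2 on |01>, 0 on |10>, 0 on |11>.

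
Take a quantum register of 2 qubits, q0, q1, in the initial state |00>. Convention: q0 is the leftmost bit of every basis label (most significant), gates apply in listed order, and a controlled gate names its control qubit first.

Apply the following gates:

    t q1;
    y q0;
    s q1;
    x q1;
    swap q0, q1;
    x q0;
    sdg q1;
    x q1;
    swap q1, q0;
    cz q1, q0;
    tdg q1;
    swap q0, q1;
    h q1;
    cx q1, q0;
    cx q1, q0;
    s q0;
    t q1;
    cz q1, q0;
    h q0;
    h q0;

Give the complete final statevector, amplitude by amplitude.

After the circuit, the state carries amplitude sqrt(2)/2 on |00>, sqrt(2)*exp(I*pi/4)/2 on |01>, 0 on |10>, 0 on |11>.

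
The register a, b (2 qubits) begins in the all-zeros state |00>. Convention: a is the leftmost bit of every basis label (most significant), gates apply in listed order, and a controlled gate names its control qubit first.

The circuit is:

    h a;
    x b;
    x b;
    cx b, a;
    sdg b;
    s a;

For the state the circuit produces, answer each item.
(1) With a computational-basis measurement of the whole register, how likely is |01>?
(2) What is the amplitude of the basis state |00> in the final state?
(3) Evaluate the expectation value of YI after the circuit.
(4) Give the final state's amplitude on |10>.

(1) The probability of measuring |01> is 0.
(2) The amplitude on |00> is sqrt(2)/2.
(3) In the final state, YI has expectation 1.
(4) The amplitude on |10> is sqrt(2)*I/2.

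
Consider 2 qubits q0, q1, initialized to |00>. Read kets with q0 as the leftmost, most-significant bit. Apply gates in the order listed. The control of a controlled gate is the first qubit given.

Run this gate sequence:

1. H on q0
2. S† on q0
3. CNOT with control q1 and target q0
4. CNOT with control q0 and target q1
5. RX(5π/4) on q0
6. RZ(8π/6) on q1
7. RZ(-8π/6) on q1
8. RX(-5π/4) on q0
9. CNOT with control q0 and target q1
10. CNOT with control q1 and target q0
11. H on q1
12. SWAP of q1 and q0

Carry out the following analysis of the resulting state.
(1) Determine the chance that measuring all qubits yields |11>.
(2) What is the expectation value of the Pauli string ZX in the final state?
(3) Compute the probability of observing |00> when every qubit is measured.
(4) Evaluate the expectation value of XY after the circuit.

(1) A full measurement returns |11> with probability 1/4.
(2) The observable ZX averages to 0.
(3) A full measurement returns |00> with probability 1/4.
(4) In the final state, XY has expectation -1.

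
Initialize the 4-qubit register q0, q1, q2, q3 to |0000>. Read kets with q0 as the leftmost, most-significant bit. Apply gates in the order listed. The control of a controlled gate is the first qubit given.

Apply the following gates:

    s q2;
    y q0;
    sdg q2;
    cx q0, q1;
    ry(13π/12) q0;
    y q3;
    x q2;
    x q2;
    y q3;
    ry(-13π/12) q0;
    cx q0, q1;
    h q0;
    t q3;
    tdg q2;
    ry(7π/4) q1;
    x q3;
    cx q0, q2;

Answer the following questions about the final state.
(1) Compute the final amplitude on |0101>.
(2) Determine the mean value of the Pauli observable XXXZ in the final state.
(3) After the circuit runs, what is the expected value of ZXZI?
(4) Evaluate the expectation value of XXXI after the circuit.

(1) The final state's coefficient on |0101> equals I*sqrt(4 - 2*sqrt(2))/4. Key observation: steps 4-11 multiply out to the identity, so the circuit reduces to the remaining gates.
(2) In the final state, XXXZ has expectation -sqrt(2)/2.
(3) The expectation value of ZXZI is -sqrt(2)/2.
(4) In the final state, XXXI has expectation sqrt(2)/2.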